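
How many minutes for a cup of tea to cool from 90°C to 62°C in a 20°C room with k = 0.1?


From T(t) = T_a + (T₀ - T_a)e^(-kt), set T(t) = 62:
(62 - 20) / (90 - 20) = e^(-0.1t), so t = -ln(0.600)/0.1 ≈ 5.1 minutes.


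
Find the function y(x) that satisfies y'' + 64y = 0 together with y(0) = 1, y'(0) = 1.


Characteristic roots of r² + 64 = 0 are ±8i, so y = C₁cos(8x) + C₂sin(8x).
Apply y(0) = 1: C₁ = 1. Differentiate and apply y'(0) = 1: 8·C₂ = 1, so C₂ = 1/8.
Particular solution: y = cos(8x) + (1/8)sin(8x).


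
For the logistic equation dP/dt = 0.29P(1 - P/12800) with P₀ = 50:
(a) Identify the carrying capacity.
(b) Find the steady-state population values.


Logistic ODE dP/dt = 0.29P(1 - P/12800) has equilibria where dP/dt = 0, i.e. P = 0 or P = 12800.
The coefficient (1 - P/K) = 0 when P = K, identifying K = 12800 as the carrying capacity.
(a) K = 12800; (b) equilibria P = 0 and P = 12800.


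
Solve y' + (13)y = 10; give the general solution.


P(x) = 13, Q(x) = 10; integrating factor μ = e^(13x).
(μ y)' = 10e^(13x) ⇒ μ y = (10/13)e^(13x) + C.
Divide by μ: y = 10/13 + Ce^(-13x).


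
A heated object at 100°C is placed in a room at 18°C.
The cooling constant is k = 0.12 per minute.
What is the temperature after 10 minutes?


Newton's law: dT/dt = -k(T - T_a) has solution T(t) = T_a + (T₀ - T_a)e^(-kt).
Plug in T_a = 18, T₀ = 100, k = 0.12, t = 10: T(10) = 18 + (82)e^(-1.20) ≈ 42.7°C.


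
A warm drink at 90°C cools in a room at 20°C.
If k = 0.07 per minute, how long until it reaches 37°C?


From T(t) = T_a + (T₀ - T_a)e^(-kt), set T(t) = 37:
(37 - 20) / (90 - 20) = e^(-0.07t), so t = -ln(0.243)/0.07 ≈ 20.2 minutes.


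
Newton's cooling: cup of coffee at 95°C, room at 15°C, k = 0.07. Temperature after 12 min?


Newton's law: dT/dt = -k(T - T_a) has solution T(t) = T_a + (T₀ - T_a)e^(-kt).
Plug in T_a = 15, T₀ = 95, k = 0.07, t = 12: T(12) = 15 + (80)e^(-0.84) ≈ 49.5°C.


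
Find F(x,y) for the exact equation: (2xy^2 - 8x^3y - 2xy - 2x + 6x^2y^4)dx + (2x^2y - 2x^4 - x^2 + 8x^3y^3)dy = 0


Check exactness: ∂M/∂y = 4xy - 8x^3 - 2x + 24x^2y^3 and ∂N/∂x = 4xy - 8x^3 - 2x + 24x^2y^3; equal, so the equation is exact.
Integrate M with respect to x (treating y as constant): ∫M dx = x^2y^2 - 2x^4y - x^2y - x^2 + 2x^3y^4 + h(y).
Differentiate w.r.t. y and set equal to N: all terms match, so h'(y) = 0 and h is a constant absorbed into C.
General solution: x^2y^2 - 2x^4y - x^2y - x^2 + 2x^3y^4 = C.


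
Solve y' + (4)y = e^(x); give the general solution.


P(x) = 4 ⇒ μ = e^(4x).
(μ y)' = e^(5x) ⇒ μ y = e^(5x)/5 + C.
Divide by μ: y = (1/5)e^(x) + Ce^(-4x).


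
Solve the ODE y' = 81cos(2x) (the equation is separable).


g(y) = 1, so integrate directly: y = ∫ 81cos(2x) dx = (81/2)sin(2x) + C.


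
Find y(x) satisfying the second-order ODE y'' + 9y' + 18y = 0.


Characteristic equation: r² + 9r + 18 = 0.
Factor: (r + 3)(r + 6) = 0 ⇒ r = -3, -6 (distinct real).
General solution: y = C₁e^(-3x) + C₂e^(-6x).


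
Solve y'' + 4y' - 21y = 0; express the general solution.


Characteristic equation: r² + 4r - 21 = 0.
Factor: (r + 7)(r - 3) = 0 ⇒ r = -7, 3 (distinct real).
General solution: y = C₁e^(-7x) + C₂e^(3x).


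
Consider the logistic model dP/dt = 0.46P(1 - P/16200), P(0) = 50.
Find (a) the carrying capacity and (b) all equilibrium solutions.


Logistic ODE dP/dt = 0.46P(1 - P/16200) has equilibria where dP/dt = 0, i.e. P = 0 or P = 16200.
The coefficient (1 - P/K) = 0 when P = K, identifying K = 16200 as the carrying capacity.
(a) K = 16200; (b) equilibria P = 0 and P = 16200.


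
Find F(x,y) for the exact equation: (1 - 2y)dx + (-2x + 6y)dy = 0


Check exactness: ∂M/∂y = -2 and ∂N/∂x = -2; equal, so the equation is exact.
Integrate M with respect to x (treating y as constant): ∫M dx = x - 2xy + h(y).
Differentiate w.r.t. y and set equal to N: the x-dependent terms already match, leaving h'(y) = 6y. Integrate: h(y) = 3y^2.
So F(x,y) = x - 2xy + 3y^2.
General solution: x - 2xy + 3y^2 = C.


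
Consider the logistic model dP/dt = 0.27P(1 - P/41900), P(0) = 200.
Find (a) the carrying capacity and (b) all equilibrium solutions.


Logistic ODE dP/dt = 0.27P(1 - P/41900) has equilibria where dP/dt = 0, i.e. P = 0 or P = 41900.
The coefficient (1 - P/K) = 0 when P = K, identifying K = 41900 as the carrying capacity.
(a) K = 41900; (b) equilibria P = 0 and P = 41900.


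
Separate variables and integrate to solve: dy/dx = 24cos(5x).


g(y) = 1, so integrate directly: y = ∫ 24cos(5x) dx = (24/5)sin(5x) + C.


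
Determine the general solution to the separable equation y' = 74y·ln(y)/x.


Separate: dy/[y ln(y)] = 74 dx/x.
Substitute u = ln(y): du/u = 74 dx/x.
Integrate: ln|ln(y)| = 74ln|x| + C₀, hence ln(y) = C·x^74.


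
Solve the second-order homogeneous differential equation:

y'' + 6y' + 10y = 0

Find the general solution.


Characteristic equation: r² + 6r + 10 = 0.
Discriminant is negative; roots r = -3 ± 1i (complex conjugate pair).
General solution uses e^(α x)(C₁ cos(β x) + C₂ sin(β x)): y = e^(-3x)(C₁cos(x) + C₂sin(x)).


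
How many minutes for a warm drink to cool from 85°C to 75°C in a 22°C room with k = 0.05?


From T(t) = T_a + (T₀ - T_a)e^(-kt), set T(t) = 75:
(75 - 22) / (85 - 22) = e^(-0.05t), so t = -ln(0.841)/0.05 ≈ 3.5 minutes.


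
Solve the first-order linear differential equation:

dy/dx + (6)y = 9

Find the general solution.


P(x) = 6, Q(x) = 9; integrating factor μ = e^(6x).
(μ y)' = 9e^(6x) ⇒ μ y = (3/2)e^(6x) + C.
Divide by μ: y = 3/2 + Ce^(-6x).


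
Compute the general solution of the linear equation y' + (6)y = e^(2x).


P(x) = 6 ⇒ μ = e^(6x).
(μ y)' = e^(8x) ⇒ μ y = e^(8x)/8 + C.
Divide by μ: y = (1/8)e^(2x) + Ce^(-6x).


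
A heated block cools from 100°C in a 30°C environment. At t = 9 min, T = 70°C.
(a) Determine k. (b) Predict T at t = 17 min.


Newton's law: T(t) = T_a + (T₀ - T_a)e^(-kt).
(a) Use T(9) = 70: (70 - 30)/(100 - 30) = e^(-k·9), so k = -ln(0.571)/9 ≈ 0.0622.
(b) Apply k to t = 17: T(17) = 30 + (70)e^(-1.057) ≈ 54.3°C.


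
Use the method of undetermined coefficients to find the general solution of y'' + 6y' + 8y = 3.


Characteristic roots of r² + 6r + 8 = 0 are -2, -4.
y_h = C₁e^(-2x) + C₂e^(-4x).
Constant forcing; try y_p = A. Then 8A = 3 ⇒ A = 3/8.
General solution: y = C₁e^(-2x) + C₂e^(-4x) + 3/8.


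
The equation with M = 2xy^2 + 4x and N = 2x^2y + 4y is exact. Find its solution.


Check exactness: ∂M/∂y = 4xy and ∂N/∂x = 4xy; equal, so the equation is exact.
Integrate M with respect to x (treating y as constant): ∫M dx = x^2y^2 + 2x^2 + h(y).
Differentiate w.r.t. y and set equal to N: the x-dependent terms already match, leaving h'(y) = 4y. Integrate: h(y) = 2y^2.
So F(x,y) = x^2y^2 + 2y^2 + 2x^2.
General solution: x^2y^2 + 2y^2 + 2x^2 = C.


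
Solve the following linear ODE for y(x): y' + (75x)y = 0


P(x) = 75x ⇒ μ = e^((75/2)x²).
Q(x) = 0 so μ y is constant: y = Ce^(-(75/2)x²).


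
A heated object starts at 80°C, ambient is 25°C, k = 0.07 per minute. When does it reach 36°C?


From T(t) = T_a + (T₀ - T_a)e^(-kt), set T(t) = 36:
(36 - 25) / (80 - 25) = e^(-0.07t), so t = -ln(0.200)/0.07 ≈ 23.0 minutes.


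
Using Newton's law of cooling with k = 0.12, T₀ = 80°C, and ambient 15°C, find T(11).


Newton's law: dT/dt = -k(T - T_a) has solution T(t) = T_a + (T₀ - T_a)e^(-kt).
Plug in T_a = 15, T₀ = 80, k = 0.12, t = 11: T(11) = 15 + (65)e^(-1.32) ≈ 32.4°C.


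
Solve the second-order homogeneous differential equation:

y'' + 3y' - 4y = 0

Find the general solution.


Characteristic equation: r² + 3r - 4 = 0.
Factor: (r + 4)(r - 1) = 0 ⇒ r = -4, 1 (distinct real).
General solution: y = C₁e^(-4x) + C₂e^(x).


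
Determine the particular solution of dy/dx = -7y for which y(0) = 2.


General solution of y' = -7y is y = Ce^(-7x).
Apply y(0) = 2: C = 2.
Particular solution: y = 2e^(-7x).


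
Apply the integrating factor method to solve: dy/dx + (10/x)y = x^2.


P(x) = 10/x ⇒ μ = x^10.
(x^10 y)' = x^12 ⇒ x^10 y = x^13/(13) + C.
Solve for y: y = (1/13)x^3 + C/x^10.


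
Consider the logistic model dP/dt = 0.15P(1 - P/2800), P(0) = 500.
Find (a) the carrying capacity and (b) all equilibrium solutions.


Logistic ODE dP/dt = 0.15P(1 - P/2800) has equilibria where dP/dt = 0, i.e. P = 0 or P = 2800.
The coefficient (1 - P/K) = 0 when P = K, identifying K = 2800 as the carrying capacity.
(a) K = 2800; (b) equilibria P = 0 and P = 2800.


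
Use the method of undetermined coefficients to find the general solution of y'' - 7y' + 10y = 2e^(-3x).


Characteristic roots of r² - 7r + 10 = 0 are 5, 2.
y_h = C₁e^(5x) + C₂e^(2x).
Forcing exponent -3 is not a characteristic root; try y_p = Ae^(-3x).
Substitute: A·(9 + (-7)·-3 + (10)) = A·40 = 2, so A = 1/20.
General solution: y = C₁e^(5x) + C₂e^(2x) + (1/20)e^(-3x).


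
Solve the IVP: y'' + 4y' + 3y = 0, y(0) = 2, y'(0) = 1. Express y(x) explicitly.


Characteristic roots of r² + 4r + 3 = 0 are -3, -1.
General solution y = c₁ e^(-3x) + c₂ e^(-x).
Apply y(0) = 2: c₁ + c₂ = 2. Apply y'(0) = 1: -3 c₁ - 1 c₂ = 1.
Solve: c₁ = -3/2, c₂ = 7/2.
Particular solution: y = -(3/2)e^(-3x) + (7/2)e^(-x).


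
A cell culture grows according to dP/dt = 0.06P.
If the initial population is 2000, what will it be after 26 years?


The ODE dP/dt = 0.06P has solution P(t) = P(0)e^(0.06t).
Substitute P(0) = 2000 and t = 26: P(26) = 2000 e^(1.56) ≈ 9518.


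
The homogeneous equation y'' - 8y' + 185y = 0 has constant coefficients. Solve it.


Characteristic equation: r² - 8r + 185 = 0.
Discriminant is negative; roots r = 4 ± 13i (complex conjugate pair).
General solution uses e^(α x)(C₁ cos(β x) + C₂ sin(β x)): y = e^(4x)(C₁cos(13x) + C₂sin(13x)).


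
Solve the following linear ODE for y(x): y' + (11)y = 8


P(x) = 11, Q(x) = 8; integrating factor μ = e^(11x).
(μ y)' = 8e^(11x) ⇒ μ y = (8/11)e^(11x) + C.
Divide by μ: y = 8/11 + Ce^(-11x).


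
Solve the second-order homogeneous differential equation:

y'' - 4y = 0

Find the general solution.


Characteristic equation: r² - 4 = 0.
Factor: (r - 2)(r + 2) = 0 ⇒ r = 2, -2 (distinct real).
General solution: y = C₁e^(2x) + C₂e^(-2x).


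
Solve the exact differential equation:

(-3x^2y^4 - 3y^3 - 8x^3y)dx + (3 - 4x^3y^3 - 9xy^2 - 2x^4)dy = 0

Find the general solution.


Check exactness: ∂M/∂y = -12x^2y^3 - 9y^2 - 8x^3 and ∂N/∂x = -12x^2y^3 - 9y^2 - 8x^3; equal, so the equation is exact.
Integrate M with respect to x (treating y as constant): ∫M dx = -x^3y^4 - 3xy^3 - 2x^4y + h(y).
Differentiate w.r.t. y and set equal to N: the x-dependent terms already match, leaving h'(y) = 3. Integrate: h(y) = 3y.
So F(x,y) = 3y - x^3y^4 - 3xy^3 - 2x^4y.
General solution: 3y - x^3y^4 - 3xy^3 - 2x^4y = C.


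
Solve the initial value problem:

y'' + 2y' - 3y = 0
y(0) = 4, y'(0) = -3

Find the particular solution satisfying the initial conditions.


Characteristic roots of r² + 2r - 3 = 0 are -3, 1.
General solution y = c₁ e^(-3x) + c₂ e^(x).
Apply y(0) = 4: c₁ + c₂ = 4. Apply y'(0) = -3: -3 c₁ + 1 c₂ = -3.
Solve: c₁ = 7/4, c₂ = 9/4.
Particular solution: y = (7/4)e^(-3x) + (9/4)e^(x).


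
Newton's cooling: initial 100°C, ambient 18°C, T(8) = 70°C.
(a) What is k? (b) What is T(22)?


Newton's law: T(t) = T_a + (T₀ - T_a)e^(-kt).
(a) Use T(8) = 70: (70 - 18)/(100 - 18) = e^(-k·8), so k = -ln(0.634)/8 ≈ 0.0569.
(b) Apply k to t = 22: T(22) = 18 + (82)e^(-1.253) ≈ 41.4°C.


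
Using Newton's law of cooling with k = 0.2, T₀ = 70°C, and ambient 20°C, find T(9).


Newton's law: dT/dt = -k(T - T_a) has solution T(t) = T_a + (T₀ - T_a)e^(-kt).
Plug in T_a = 20, T₀ = 70, k = 0.2, t = 9: T(9) = 20 + (50)e^(-1.80) ≈ 28.3°C.


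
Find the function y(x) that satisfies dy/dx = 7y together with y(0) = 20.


General solution of y' = 7y is y = Ce^(7x).
Apply y(0) = 20: C = 20.
Particular solution: y = 20e^(7x).


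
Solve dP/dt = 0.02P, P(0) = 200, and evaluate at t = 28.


The ODE dP/dt = 0.02P has solution P(t) = P(0)e^(0.02t).
Substitute P(0) = 200 and t = 28: P(28) = 200 e^(0.56) ≈ 350.


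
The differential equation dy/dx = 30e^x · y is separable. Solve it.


Separate variables: dy/y = 30e^x dx.
Integrate: ln|y| = 30e^x + C₀.
Exponentiate: y = Ce^(30e^x).


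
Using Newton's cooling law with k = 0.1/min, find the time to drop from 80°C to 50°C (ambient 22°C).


From T(t) = T_a + (T₀ - T_a)e^(-kt), set T(t) = 50:
(50 - 22) / (80 - 22) = e^(-0.1t), so t = -ln(0.483)/0.1 ≈ 7.3 minutes.


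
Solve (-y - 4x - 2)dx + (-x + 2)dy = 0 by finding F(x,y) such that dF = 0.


Check exactness: ∂M/∂y = -1 and ∂N/∂x = -1; equal, so the equation is exact.
Integrate M with respect to x (treating y as constant): ∫M dx = -xy - 2x^2 - 2x + h(y).
Differentiate w.r.t. y and set equal to N: the x-dependent terms already match, leaving h'(y) = 2. Integrate: h(y) = 2y.
So F(x,y) = -xy + 2y - 2x^2 - 2x.
General solution: -xy + 2y - 2x^2 - 2x = C.


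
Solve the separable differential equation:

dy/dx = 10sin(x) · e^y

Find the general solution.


Separate: e^(-y) dy = 10sin(x) dx.
Integrate: -e^(-y) = -10cos(x) + C₀.
Rearrange: e^(-y) = 10cos(x) + C.


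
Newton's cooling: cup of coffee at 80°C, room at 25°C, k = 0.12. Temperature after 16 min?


Newton's law: dT/dt = -k(T - T_a) has solution T(t) = T_a + (T₀ - T_a)e^(-kt).
Plug in T_a = 25, T₀ = 80, k = 0.12, t = 16: T(16) = 25 + (55)e^(-1.92) ≈ 33.1°C.


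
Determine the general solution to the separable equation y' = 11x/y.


Separate variables: y dy = 11x dx.
Integrate both sides: y²/2 = (11/2)x^2 + C₀.
Multiply by 2: y² = 11x^2 + C.


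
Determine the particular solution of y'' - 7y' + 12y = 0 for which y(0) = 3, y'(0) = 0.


Characteristic roots of r² - 7r + 12 = 0 are 4, 3.
General solution y = c₁ e^(4x) + c₂ e^(3x).
Apply y(0) = 3: c₁ + c₂ = 3. Apply y'(0) = 0: 4 c₁ + 3 c₂ = 0.
Solve: c₁ = -9, c₂ = 12.
Particular solution: y = -9e^(4x) + 12e^(3x).


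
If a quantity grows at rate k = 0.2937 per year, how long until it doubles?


Exponential growth: P(t) = P₀ e^(0.2937t). Set P(t)/P₀ = 2: e^(0.2937t) = 2.
Solve: t = ln(2)/0.2937 ≈ 2.36 years.


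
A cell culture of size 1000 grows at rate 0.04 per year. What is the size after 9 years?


The ODE dP/dt = 0.04P has solution P(t) = P(0)e^(0.04t).
Substitute P(0) = 1000 and t = 9: P(9) = 1000 e^(0.36) ≈ 1433.


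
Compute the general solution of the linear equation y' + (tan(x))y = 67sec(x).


P(x) = tan(x) ⇒ μ = e^(∫tan(x)dx) = sec(x).
(sec(x) y)' = 67sec²(x) ⇒ sec(x) y = 67tan(x) + C.
Multiply by cos(x): y = 67sin(x) + C·cos(x).


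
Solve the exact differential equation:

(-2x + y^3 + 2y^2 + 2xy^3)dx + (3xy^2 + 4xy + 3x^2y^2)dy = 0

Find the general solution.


Check exactness: ∂M/∂y = 3y^2 + 4y + 6xy^2 and ∂N/∂x = 3y^2 + 4y + 6xy^2; equal, so the equation is exact.
Integrate M with respect to x (treating y as constant): ∫M dx = -x^2 + xy^3 + 2xy^2 + x^2y^3 + h(y).
Differentiate w.r.t. y and set equal to N: all terms match, so h'(y) = 0 and h is a constant absorbed into C.
General solution: -x^2 + xy^3 + 2xy^2 + x^2y^3 = C.


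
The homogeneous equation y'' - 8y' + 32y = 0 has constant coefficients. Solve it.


Characteristic equation: r² - 8r + 32 = 0.
Discriminant is negative; roots r = 4 ± 4i (complex conjugate pair).
General solution uses e^(α x)(C₁ cos(β x) + C₂ sin(β x)): y = e^(4x)(C₁cos(4x) + C₂sin(4x)).


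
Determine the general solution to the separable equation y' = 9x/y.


Separate variables: y dy = 9x dx.
Integrate both sides: y²/2 = (9/2)x^2 + C₀.
Multiply by 2: y² = 9x^2 + C.


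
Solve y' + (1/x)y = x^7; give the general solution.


P(x) = 1/x ⇒ μ = x^1.
(x^1 y)' = x^8 ⇒ x^1 y = x^9/(9) + C.
Solve for y: y = (1/9)x^8 + C/x^1.


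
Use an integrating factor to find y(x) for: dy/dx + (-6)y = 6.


P(x) = -6 ⇒ μ = e^(-6x).
(μ y)' = 6e^(-6x) ⇒ μ y = -e^(-6x) + C.
Divide by μ: y = -1 + Ce^(6x).


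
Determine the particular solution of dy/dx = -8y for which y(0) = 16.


General solution of y' = -8y is y = Ce^(-8x).
Apply y(0) = 16: C = 16.
Particular solution: y = 16e^(-8x).


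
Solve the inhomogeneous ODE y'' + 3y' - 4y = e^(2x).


Characteristic roots of r² + 3r - 4 = 0 are 1, -4.
y_h = C₁e^(x) + C₂e^(-4x).
Forcing exponent 2 is not a characteristic root; try y_p = Ae^(2x).
Substitute: A·(4 + (3)·2 + (-4)) = A·6 = 1, so A = 1/6.
General solution: y = C₁e^(x) + C₂e^(-4x) + (1/6)e^(2x).


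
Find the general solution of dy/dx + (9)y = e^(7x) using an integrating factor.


P(x) = 9 ⇒ μ = e^(9x).
(μ y)' = e^(16x) ⇒ μ y = e^(16x)/16 + C.
Divide by μ: y = (1/16)e^(7x) + Ce^(-9x).


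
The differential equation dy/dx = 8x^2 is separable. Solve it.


Integrate both sides with respect to x: y = ∫ 8x^2 dx = (8/3)x^3 + C.


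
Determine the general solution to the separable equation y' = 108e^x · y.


Separate variables: dy/y = 108e^x dx.
Integrate: ln|y| = 108e^x + C₀.
Exponentiate: y = Ce^(108e^x).


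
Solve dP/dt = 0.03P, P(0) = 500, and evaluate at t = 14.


The ODE dP/dt = 0.03P has solution P(t) = P(0)e^(0.03t).
Substitute P(0) = 500 and t = 14: P(14) = 500 e^(0.42) ≈ 761.


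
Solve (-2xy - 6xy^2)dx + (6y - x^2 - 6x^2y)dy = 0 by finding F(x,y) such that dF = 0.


Check exactness: ∂M/∂y = -2x - 12xy and ∂N/∂x = -2x - 12xy; equal, so the equation is exact.
Integrate M with respect to x (treating y as constant): ∫M dx = -x^2y - 3x^2y^2 + h(y).
Differentiate w.r.t. y and set equal to N: the x-dependent terms already match, leaving h'(y) = 6y. Integrate: h(y) = 3y^2.
So F(x,y) = 3y^2 - x^2y - 3x^2y^2.
General solution: 3y^2 - x^2y - 3x^2y^2 = C.


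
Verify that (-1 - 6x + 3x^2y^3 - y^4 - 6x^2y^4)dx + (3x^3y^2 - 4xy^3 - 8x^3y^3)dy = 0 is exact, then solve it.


Check exactness: ∂M/∂y = 9x^2y^2 - 4y^3 - 24x^2y^3 and ∂N/∂x = 9x^2y^2 - 4y^3 - 24x^2y^3; equal, so the equation is exact.
Integrate M with respect to x (treating y as constant): ∫M dx = -x - 3x^2 + x^3y^3 - xy^4 - 2x^3y^4 + h(y).
Differentiate w.r.t. y and set equal to N: all terms match, so h'(y) = 0 and h is a constant absorbed into C.
General solution: -x - 3x^2 + x^3y^3 - xy^4 - 2x^3y^4 = C.


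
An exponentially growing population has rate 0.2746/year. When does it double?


Exponential growth: P(t) = P₀ e^(0.2746t). Set P(t)/P₀ = 2: e^(0.2746t) = 2.
Solve: t = ln(2)/0.2746 ≈ 2.52 years.


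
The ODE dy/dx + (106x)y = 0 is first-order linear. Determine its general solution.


P(x) = 106x ⇒ μ = e^(53x²).
Q(x) = 0 so μ y is constant: y = Ce^(-53x²).


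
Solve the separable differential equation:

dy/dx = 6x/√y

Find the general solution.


Separate: √y dy = 6x dx.
Integrate: (2/3)y^(3/2) = 3x² + C.


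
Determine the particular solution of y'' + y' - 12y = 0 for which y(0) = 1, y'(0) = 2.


Characteristic roots of r² + r - 12 = 0 are -4, 3.
General solution y = c₁ e^(-4x) + c₂ e^(3x).
Apply y(0) = 1: c₁ + c₂ = 1. Apply y'(0) = 2: -4 c₁ + 3 c₂ = 2.
Solve: c₁ = 1/7, c₂ = 6/7.
Particular solution: y = (1/7)e^(-4x) + (6/7)e^(3x).


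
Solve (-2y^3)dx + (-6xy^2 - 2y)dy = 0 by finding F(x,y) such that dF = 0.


Check exactness: ∂M/∂y = -6y^2 and ∂N/∂x = -6y^2; equal, so the equation is exact.
Integrate M with respect to x (treating y as constant): ∫M dx = -2xy^3 + h(y).
Differentiate w.r.t. y and set equal to N: the x-dependent terms already match, leaving h'(y) = -2y. Integrate: h(y) = -y^2.
So F(x,y) = -2xy^3 - y^2.
General solution: -2xy^3 - y^2 = C.


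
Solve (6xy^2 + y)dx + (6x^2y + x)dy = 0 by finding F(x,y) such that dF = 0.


Check exactness: ∂M/∂y = 12xy + 1 and ∂N/∂x = 12xy + 1; equal, so the equation is exact.
Integrate M with respect to x (treating y as constant): ∫M dx = 3x^2y^2 + xy + h(y).
Differentiate w.r.t. y and set equal to N: all terms match, so h'(y) = 0 and h is a constant absorbed into C.
General solution: 3x^2y^2 + xy = C.


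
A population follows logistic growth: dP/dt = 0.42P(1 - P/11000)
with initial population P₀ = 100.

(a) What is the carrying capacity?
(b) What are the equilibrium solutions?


Logistic ODE dP/dt = 0.42P(1 - P/11000) has equilibria where dP/dt = 0, i.e. P = 0 or P = 11000.
The coefficient (1 - P/K) = 0 when P = K, identifying K = 11000 as the carrying capacity.
(a) K = 11000; (b) equilibria P = 0 and P = 11000.


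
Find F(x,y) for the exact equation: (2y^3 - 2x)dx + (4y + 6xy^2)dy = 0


Check exactness: ∂M/∂y = 6y^2 and ∂N/∂x = 6y^2; equal, so the equation is exact.
Integrate M with respect to x (treating y as constant): ∫M dx = 2xy^3 - x^2 + h(y).
Differentiate w.r.t. y and set equal to N: the x-dependent terms already match, leaving h'(y) = 4y. Integrate: h(y) = 2y^2.
So F(x,y) = 2y^2 + 2xy^3 - x^2.
General solution: 2y^2 + 2xy^3 - x^2 = C.


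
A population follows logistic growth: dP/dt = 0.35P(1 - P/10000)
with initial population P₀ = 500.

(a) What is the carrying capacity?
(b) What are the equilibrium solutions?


Logistic ODE dP/dt = 0.35P(1 - P/10000) has equilibria where dP/dt = 0, i.e. P = 0 or P = 10000.
The coefficient (1 - P/K) = 0 when P = K, identifying K = 10000 as the carrying capacity.
(a) K = 10000; (b) equilibria P = 0 and P = 10000.


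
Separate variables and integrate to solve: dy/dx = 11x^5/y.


Separate variables: y dy = 11x^5 dx.
Integrate both sides: y²/2 = (11/6)x^6 + C₀.
Multiply by 2: y² = (11/3)x^6 + C.


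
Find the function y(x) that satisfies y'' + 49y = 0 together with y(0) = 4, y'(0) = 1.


Characteristic roots of r² + 49 = 0 are ±7i, so y = C₁cos(7x) + C₂sin(7x).
Apply y(0) = 4: C₁ = 4. Differentiate and apply y'(0) = 1: 7·C₂ = 1, so C₂ = 1/7.
Particular solution: y = 4cos(7x) + (1/7)sin(7x).


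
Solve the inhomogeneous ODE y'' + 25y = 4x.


Homogeneous: r² + 25 = 0 ⇒ r = ±5i, y_h = C₁cos(5x) + C₂sin(5x).
Polynomial forcing; try y_p = Ax + B. Then y_p'' + 25 y_p = 25(Ax + B) = 4x, so B = 0 and A = 4/25.
General solution: y = C₁cos(5x) + C₂sin(5x) + (4/25)x.


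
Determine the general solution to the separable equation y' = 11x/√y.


Separate: √y dy = 11x dx.
Integrate: (2/3)y^(3/2) = (11/2)x² + C.


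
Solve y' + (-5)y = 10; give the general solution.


P(x) = -5 ⇒ μ = e^(-5x).
(μ y)' = 10e^(-5x) ⇒ μ y = -2e^(-5x) + C.
Divide by μ: y = -2 + Ce^(5x).


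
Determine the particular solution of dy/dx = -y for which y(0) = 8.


General solution of y' = -y is y = Ce^(-x).
Apply y(0) = 8: C = 8.
Particular solution: y = 8e^(-x).


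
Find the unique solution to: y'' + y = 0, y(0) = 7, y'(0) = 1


Characteristic roots of r² + 1 = 0 are ±1i, so y = C₁cos(x) + C₂sin(x).
Apply y(0) = 7: C₁ = 7. Differentiate and apply y'(0) = 1: 1·C₂ = 1, so C₂ = 1.
Particular solution: y = 7cos(x) + sin(x).


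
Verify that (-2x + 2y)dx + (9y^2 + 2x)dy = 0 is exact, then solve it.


Check exactness: ∂M/∂y = 2 and ∂N/∂x = 2; equal, so the equation is exact.
Integrate M with respect to x (treating y as constant): ∫M dx = -x^2 + 2xy + h(y).
Differentiate w.r.t. y and set equal to N: the x-dependent terms already match, leaving h'(y) = 9y^2. Integrate: h(y) = 3y^3.
So F(x,y) = -x^2 + 3y^3 + 2xy.
General solution: -x^2 + 3y^3 + 2xy = C.


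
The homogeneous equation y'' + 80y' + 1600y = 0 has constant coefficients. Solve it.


Characteristic equation: r² + 80r + 1600 = 0, i.e. (r + 40)² = 0.
Repeated root r = -40; include an x factor for the second linearly independent solution.
General solution: y = (C₁ + C₂x)e^(-40x).


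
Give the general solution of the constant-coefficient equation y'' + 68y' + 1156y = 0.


Characteristic equation: r² + 68r + 1156 = 0, i.e. (r + 34)² = 0.
Repeated root r = -34; include an x factor for the second linearly independent solution.
General solution: y = (C₁ + C₂x)e^(-34x).


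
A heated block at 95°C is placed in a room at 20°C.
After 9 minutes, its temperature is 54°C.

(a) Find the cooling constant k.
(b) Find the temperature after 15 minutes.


Newton's law: T(t) = T_a + (T₀ - T_a)e^(-kt).
(a) Use T(9) = 54: (54 - 20)/(95 - 20) = e^(-k·9), so k = -ln(0.453)/9 ≈ 0.0879.
(b) Apply k to t = 15: T(15) = 20 + (75)e^(-1.319) ≈ 40.1°C.


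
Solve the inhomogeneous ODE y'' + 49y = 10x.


Homogeneous: r² + 49 = 0 ⇒ r = ±7i, y_h = C₁cos(7x) + C₂sin(7x).
Polynomial forcing; try y_p = Ax + B. Then y_p'' + 49 y_p = 49(Ax + B) = 10x, so B = 0 and A = 10/49.
General solution: y = C₁cos(7x) + C₂sin(7x) + (10/49)x.


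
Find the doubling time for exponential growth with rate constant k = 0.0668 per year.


Exponential growth: P(t) = P₀ e^(0.0668t). Set P(t)/P₀ = 2: e^(0.0668t) = 2.
Solve: t = ln(2)/0.0668 ≈ 10.38 years.


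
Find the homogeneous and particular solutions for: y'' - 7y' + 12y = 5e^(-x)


Characteristic roots of r² - 7r + 12 = 0 are 4, 3.
y_h = C₁e^(4x) + C₂e^(3x).
Forcing exponent -1 is not a characteristic root; try y_p = Ae^(-x).
Substitute: A·(1 + (-7)·-1 + (12)) = A·20 = 5, so A = 1/4.
General solution: y = C₁e^(4x) + C₂e^(3x) + (1/4)e^(-x).


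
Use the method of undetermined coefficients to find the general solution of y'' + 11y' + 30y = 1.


Characteristic roots of r² + 11r + 30 = 0 are -5, -6.
y_h = C₁e^(-5x) + C₂e^(-6x).
Constant forcing; try y_p = A. Then 30A = 1 ⇒ A = 1/30.
General solution: y = C₁e^(-5x) + C₂e^(-6x) + 1/30.


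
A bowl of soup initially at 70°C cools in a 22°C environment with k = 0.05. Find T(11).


Newton's law: dT/dt = -k(T - T_a) has solution T(t) = T_a + (T₀ - T_a)e^(-kt).
Plug in T_a = 22, T₀ = 70, k = 0.05, t = 11: T(11) = 22 + (48)e^(-0.55) ≈ 49.7°C.


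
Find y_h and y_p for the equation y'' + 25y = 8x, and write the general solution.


Homogeneous: r² + 25 = 0 ⇒ r = ±5i, y_h = C₁cos(5x) + C₂sin(5x).
Polynomial forcing; try y_p = Ax + B. Then y_p'' + 25 y_p = 25(Ax + B) = 8x, so B = 0 and A = 8/25.
General solution: y = C₁cos(5x) + C₂sin(5x) + (8/25)x.


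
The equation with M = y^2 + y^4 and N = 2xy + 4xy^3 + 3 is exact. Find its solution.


Check exactness: ∂M/∂y = 2y + 4y^3 and ∂N/∂x = 2y + 4y^3; equal, so the equation is exact.
Integrate M with respect to x (treating y as constant): ∫M dx = xy^2 + xy^4 + h(y).
Differentiate w.r.t. y and set equal to N: the x-dependent terms already match, leaving h'(y) = 3. Integrate: h(y) = 3y.
So F(x,y) = xy^2 + xy^4 + 3y.
General solution: xy^2 + xy^4 + 3y = C.


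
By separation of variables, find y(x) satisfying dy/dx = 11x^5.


Integrate both sides with respect to x: y = ∫ 11x^5 dx = (11/6)x^6 + C.


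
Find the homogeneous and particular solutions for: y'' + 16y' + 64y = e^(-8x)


Characteristic polynomial (r + 8)² = 0; repeated root r = -8.
y_h = (C₁ + C₂x)e^(-8x). Forcing matches the repeated root (resonance), so try y_p = Ax² e^(-8x).
Substitute and solve for A: 2A = 1, so A = 1/2.
General solution: y = (C₁ + C₂x + (1/2)x²)e^(-8x).


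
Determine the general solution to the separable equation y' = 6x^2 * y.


Separate variables: dy/y = 6x^2 dx.
Integrate: ln|y| = 2x^3 + C₀.
Exponentiate: y = Ce^(2x^3).


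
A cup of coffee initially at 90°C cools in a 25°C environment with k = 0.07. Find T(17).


Newton's law: dT/dt = -k(T - T_a) has solution T(t) = T_a + (T₀ - T_a)e^(-kt).
Plug in T_a = 25, T₀ = 90, k = 0.07, t = 17: T(17) = 25 + (65)e^(-1.19) ≈ 44.8°C.


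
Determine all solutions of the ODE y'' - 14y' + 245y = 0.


Characteristic equation: r² - 14r + 245 = 0.
Discriminant is negative; roots r = 7 ± 14i (complex conjugate pair).
General solution uses e^(α x)(C₁ cos(β x) + C₂ sin(β x)): y = e^(7x)(C₁cos(14x) + C₂sin(14x)).


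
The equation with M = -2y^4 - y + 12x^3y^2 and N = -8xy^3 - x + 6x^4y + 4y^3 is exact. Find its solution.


Check exactness: ∂M/∂y = -8y^3 - 1 + 24x^3y and ∂N/∂x = -8y^3 - 1 + 24x^3y; equal, so the equation is exact.
Integrate M with respect to x (treating y as constant): ∫M dx = -2xy^4 - xy + 3x^4y^2 + h(y).
Differentiate w.r.t. y and set equal to N: the x-dependent terms already match, leaving h'(y) = 4y^3. Integrate: h(y) = y^4.
So F(x,y) = -2xy^4 - xy + 3x^4y^2 + y^4.
General solution: -2xy^4 - xy + 3x^4y^2 + y^4 = C.


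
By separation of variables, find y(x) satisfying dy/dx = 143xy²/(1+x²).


Separate: dy/y² = 143x/(1+x²) dx.
Integrate LHS: ∫ dy/y² = -1/y.
Integrate RHS via u = 1+x²: (143/2)ln(1+x²) + C.
Result: -1/y = (143/2)ln(1+x²) + C.


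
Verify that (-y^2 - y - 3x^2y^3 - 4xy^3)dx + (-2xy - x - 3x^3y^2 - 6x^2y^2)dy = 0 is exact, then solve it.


Check exactness: ∂M/∂y = -2y - 1 - 9x^2y^2 - 12xy^2 and ∂N/∂x = -2y - 1 - 9x^2y^2 - 12xy^2; equal, so the equation is exact.
Integrate M with respect to x (treating y as constant): ∫M dx = -xy^2 - xy - x^3y^3 - 2x^2y^3 + h(y).
Differentiate w.r.t. y and set equal to N: all terms match, so h'(y) = 0 and h is a constant absorbed into C.
General solution: -xy^2 - xy - x^3y^3 - 2x^2y^3 = C.


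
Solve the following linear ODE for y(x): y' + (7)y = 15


P(x) = 7, Q(x) = 15; integrating factor μ = e^(7x).
(μ y)' = 15e^(7x) ⇒ μ y = (15/7)e^(7x) + C.
Divide by μ: y = 15/7 + Ce^(-7x).


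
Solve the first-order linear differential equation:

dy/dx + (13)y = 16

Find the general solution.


P(x) = 13, Q(x) = 16; integrating factor μ = e^(13x).
(μ y)' = 16e^(13x) ⇒ μ y = (16/13)e^(13x) + C.
Divide by μ: y = 16/13 + Ce^(-13x).


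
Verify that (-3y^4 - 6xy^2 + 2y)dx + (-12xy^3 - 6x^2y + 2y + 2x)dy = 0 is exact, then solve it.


Check exactness: ∂M/∂y = -12y^3 - 12xy + 2 and ∂N/∂x = -12y^3 - 12xy + 2; equal, so the equation is exact.
Integrate M with respect to x (treating y as constant): ∫M dx = -3xy^4 - 3x^2y^2 + 2xy + h(y).
Differentiate w.r.t. y and set equal to N: the x-dependent terms already match, leaving h'(y) = 2y. Integrate: h(y) = y^2.
So F(x,y) = -3xy^4 - 3x^2y^2 + y^2 + 2xy.
General solution: -3xy^4 - 3x^2y^2 + y^2 + 2xy = C.


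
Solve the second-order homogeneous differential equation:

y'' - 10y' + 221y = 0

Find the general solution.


Characteristic equation: r² - 10r + 221 = 0.
Discriminant is negative; roots r = 5 ± 14i (complex conjugate pair).
General solution uses e^(α x)(C₁ cos(β x) + C₂ sin(β x)): y = e^(5x)(C₁cos(14x) + C₂sin(14x)).


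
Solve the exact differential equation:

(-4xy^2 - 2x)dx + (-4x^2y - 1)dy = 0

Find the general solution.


Check exactness: ∂M/∂y = -8xy and ∂N/∂x = -8xy; equal, so the equation is exact.
Integrate M with respect to x (treating y as constant): ∫M dx = -2x^2y^2 - x^2 + h(y).
Differentiate w.r.t. y and set equal to N: the x-dependent terms already match, leaving h'(y) = -1. Integrate: h(y) = -y.
So F(x,y) = -2x^2y^2 - x^2 - y.
General solution: -2x^2y^2 - x^2 - y = C.


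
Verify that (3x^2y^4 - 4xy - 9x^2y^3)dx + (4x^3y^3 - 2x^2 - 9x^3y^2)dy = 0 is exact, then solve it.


Check exactness: ∂M/∂y = 12x^2y^3 - 4x - 27x^2y^2 and ∂N/∂x = 12x^2y^3 - 4x - 27x^2y^2; equal, so the equation is exact.
Integrate M with respect to x (treating y as constant): ∫M dx = x^3y^4 - 2x^2y - 3x^3y^3 + h(y).
Differentiate w.r.t. y and set equal to N: all terms match, so h'(y) = 0 and h is a constant absorbed into C.
General solution: x^3y^4 - 2x^2y - 3x^3y^3 = C.


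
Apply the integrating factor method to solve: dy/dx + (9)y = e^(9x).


P(x) = 9 ⇒ μ = e^(9x).
(μ y)' = e^(18x) ⇒ μ y = e^(18x)/18 + C.
Divide by μ: y = (1/18)e^(9x) + Ce^(-9x).


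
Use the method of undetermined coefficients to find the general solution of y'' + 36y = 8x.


Homogeneous: r² + 36 = 0 ⇒ r = ±6i, y_h = C₁cos(6x) + C₂sin(6x).
Polynomial forcing; try y_p = Ax + B. Then y_p'' + 36 y_p = 36(Ax + B) = 8x, so B = 0 and A = 2/9.
General solution: y = C₁cos(6x) + C₂sin(6x) + (2/9)x.


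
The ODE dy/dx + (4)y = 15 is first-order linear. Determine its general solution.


P(x) = 4, Q(x) = 15; integrating factor μ = e^(4x).
(μ y)' = 15e^(4x) ⇒ μ y = (15/4)e^(4x) + C.
Divide by μ: y = 15/4 + Ce^(-4x).


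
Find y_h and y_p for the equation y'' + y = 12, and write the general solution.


Homogeneous part: r² + 1 = 0 ⇒ r = ±1i, so y_h = C₁cos(x) + C₂sin(x).
Try constant y_p = A; plug in: 1A = 12 ⇒ A = 12.
General solution: y = C₁cos(x) + C₂sin(x) + 12.


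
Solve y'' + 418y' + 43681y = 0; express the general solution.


Characteristic equation: r² + 418r + 43681 = 0, i.e. (r + 209)² = 0.
Repeated root r = -209; include an x factor for the second linearly independent solution.
General solution: y = (C₁ + C₂x)e^(-209x).


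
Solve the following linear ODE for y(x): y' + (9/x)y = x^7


P(x) = 9/x ⇒ μ = x^9.
(x^9 y)' = x^9·x^7 = x^16.
Integrate: x^9 y = x^17/(17) + C.
Solve for y: y = (1/17)x^8 + C/x^9.


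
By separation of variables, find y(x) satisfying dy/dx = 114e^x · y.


Separate variables: dy/y = 114e^x dx.
Integrate: ln|y| = 114e^x + C₀.
Exponentiate: y = Ce^(114e^x).


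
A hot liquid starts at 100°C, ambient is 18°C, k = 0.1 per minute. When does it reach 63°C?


From T(t) = T_a + (T₀ - T_a)e^(-kt), set T(t) = 63:
(63 - 18) / (100 - 18) = e^(-0.1t), so t = -ln(0.549)/0.1 ≈ 6.0 minutes.


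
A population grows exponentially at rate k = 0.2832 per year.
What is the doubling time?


Exponential growth: P(t) = P₀ e^(0.2832t). Set P(t)/P₀ = 2: e^(0.2832t) = 2.
Solve: t = ln(2)/0.2832 ≈ 2.45 years.


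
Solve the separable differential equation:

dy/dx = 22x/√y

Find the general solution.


Separate: √y dy = 22x dx.
Integrate: (2/3)y^(3/2) = 11x² + C.


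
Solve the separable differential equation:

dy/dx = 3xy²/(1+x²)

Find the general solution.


Separate: dy/y² = 3x/(1+x²) dx.
Integrate LHS: ∫ dy/y² = -1/y.
Integrate RHS via u = 1+x²: (3/2)ln(1+x²) + C.
Result: -1/y = (3/2)ln(1+x²) + C.


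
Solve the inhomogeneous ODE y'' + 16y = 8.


Homogeneous part: r² + 16 = 0 ⇒ r = ±4i, so y_h = C₁cos(4x) + C₂sin(4x).
Try constant y_p = A; plug in: 16A = 8 ⇒ A = 1/2.
General solution: y = C₁cos(4x) + C₂sin(4x) + 1/2.


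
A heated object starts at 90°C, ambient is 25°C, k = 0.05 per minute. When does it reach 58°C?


From T(t) = T_a + (T₀ - T_a)e^(-kt), set T(t) = 58:
(58 - 25) / (90 - 25) = e^(-0.05t), so t = -ln(0.508)/0.05 ≈ 13.6 minutes.


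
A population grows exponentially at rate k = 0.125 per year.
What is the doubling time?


Exponential growth: P(t) = P₀ e^(0.125t). Set P(t)/P₀ = 2: e^(0.125t) = 2.
Solve: t = ln(2)/0.125 ≈ 5.55 years.


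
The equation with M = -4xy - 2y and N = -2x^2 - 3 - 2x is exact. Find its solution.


Check exactness: ∂M/∂y = -4x - 2 and ∂N/∂x = -4x - 2; equal, so the equation is exact.
Integrate M with respect to x (treating y as constant): ∫M dx = -2x^2y - 2xy + h(y).
Differentiate w.r.t. y and set equal to N: the x-dependent terms already match, leaving h'(y) = -3. Integrate: h(y) = -3y.
So F(x,y) = -2x^2y - 3y - 2xy.
General solution: -2x^2y - 3y - 2xy = C.


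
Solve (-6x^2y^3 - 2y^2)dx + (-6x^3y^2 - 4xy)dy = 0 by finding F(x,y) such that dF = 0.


Check exactness: ∂M/∂y = -18x^2y^2 - 4y and ∂N/∂x = -18x^2y^2 - 4y; equal, so the equation is exact.
Integrate M with respect to x (treating y as constant): ∫M dx = -2x^3y^3 - 2xy^2 + h(y).
Differentiate w.r.t. y and set equal to N: all terms match, so h'(y) = 0 and h is a constant absorbed into C.
General solution: -2x^3y^3 - 2xy^2 = C.


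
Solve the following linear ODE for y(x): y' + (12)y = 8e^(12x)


P(x) = 12 ⇒ μ = e^(12x).
(μ y)' = 8e^(24x) ⇒ μ y = (8/24)e^(24x) + C.
Divide by μ: y = (1/3)e^(12x) + Ce^(-12x).


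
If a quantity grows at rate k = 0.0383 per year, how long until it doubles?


Exponential growth: P(t) = P₀ e^(0.0383t). Set P(t)/P₀ = 2: e^(0.0383t) = 2.
Solve: t = ln(2)/0.0383 ≈ 18.10 years.


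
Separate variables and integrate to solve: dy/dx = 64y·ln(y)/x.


Separate: dy/[y ln(y)] = 64 dx/x.
Substitute u = ln(y): du/u = 64 dx/x.
Integrate: ln|ln(y)| = 64ln|x| + C₀, hence ln(y) = C·x^64.


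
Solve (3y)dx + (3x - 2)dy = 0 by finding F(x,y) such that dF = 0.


Check exactness: ∂M/∂y = 3 and ∂N/∂x = 3; equal, so the equation is exact.
Integrate M with respect to x (treating y as constant): ∫M dx = 3xy + h(y).
Differentiate w.r.t. y and set equal to N: the x-dependent terms already match, leaving h'(y) = -2. Integrate: h(y) = -2y.
So F(x,y) = 3xy - 2y.
General solution: 3xy - 2y = C.


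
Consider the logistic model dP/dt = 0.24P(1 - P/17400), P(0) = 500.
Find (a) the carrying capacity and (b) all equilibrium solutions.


Logistic ODE dP/dt = 0.24P(1 - P/17400) has equilibria where dP/dt = 0, i.e. P = 0 or P = 17400.
The coefficient (1 - P/K) = 0 when P = K, identifying K = 17400 as the carrying capacity.
(a) K = 17400; (b) equilibria P = 0 and P = 17400.


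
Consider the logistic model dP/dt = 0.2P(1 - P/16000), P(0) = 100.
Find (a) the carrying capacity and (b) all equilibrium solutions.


Logistic ODE dP/dt = 0.2P(1 - P/16000) has equilibria where dP/dt = 0, i.e. P = 0 or P = 16000.
The coefficient (1 - P/K) = 0 when P = K, identifying K = 16000 as the carrying capacity.
(a) K = 16000; (b) equilibria P = 0 and P = 16000.


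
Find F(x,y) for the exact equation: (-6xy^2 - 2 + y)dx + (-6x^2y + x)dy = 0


Check exactness: ∂M/∂y = -12xy + 1 and ∂N/∂x = -12xy + 1; equal, so the equation is exact.
Integrate M with respect to x (treating y as constant): ∫M dx = -3x^2y^2 - 2x + xy + h(y).
Differentiate w.r.t. y and set equal to N: all terms match, so h'(y) = 0 and h is a constant absorbed into C.
General solution: -3x^2y^2 - 2x + xy = C.


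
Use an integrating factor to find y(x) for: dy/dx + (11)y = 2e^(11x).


P(x) = 11 ⇒ μ = e^(11x).
(μ y)' = 2e^(22x) ⇒ μ y = (2/22)e^(22x) + C.
Divide by μ: y = (1/11)e^(11x) + Ce^(-11x).


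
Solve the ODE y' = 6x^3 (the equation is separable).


Integrate both sides with respect to x: y = ∫ 6x^3 dx = (3/2)x^4 + C.


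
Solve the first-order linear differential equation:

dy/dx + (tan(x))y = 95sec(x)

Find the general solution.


P(x) = tan(x) ⇒ μ = e^(∫tan(x)dx) = sec(x).
(sec(x) y)' = 95sec²(x) ⇒ sec(x) y = 95tan(x) + C.
Multiply by cos(x): y = 95sin(x) + C·cos(x).


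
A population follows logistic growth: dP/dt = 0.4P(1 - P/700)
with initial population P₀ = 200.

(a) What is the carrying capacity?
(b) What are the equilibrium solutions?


Logistic ODE dP/dt = 0.4P(1 - P/700) has equilibria where dP/dt = 0, i.e. P = 0 or P = 700.
The coefficient (1 - P/K) = 0 when P = K, identifying K = 700 as the carrying capacity.
(a) K = 700; (b) equilibria P = 0 and P = 700.


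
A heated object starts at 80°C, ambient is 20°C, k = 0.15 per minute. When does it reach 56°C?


From T(t) = T_a + (T₀ - T_a)e^(-kt), set T(t) = 56:
(56 - 20) / (80 - 20) = e^(-0.15t), so t = -ln(0.600)/0.15 ≈ 3.4 minutes.


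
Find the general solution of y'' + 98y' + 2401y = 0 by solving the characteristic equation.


Characteristic equation: r² + 98r + 2401 = 0, i.e. (r + 49)² = 0.
Repeated root r = -49; include an x factor for the second linearly independent solution.
General solution: y = (C₁ + C₂x)e^(-49x).
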